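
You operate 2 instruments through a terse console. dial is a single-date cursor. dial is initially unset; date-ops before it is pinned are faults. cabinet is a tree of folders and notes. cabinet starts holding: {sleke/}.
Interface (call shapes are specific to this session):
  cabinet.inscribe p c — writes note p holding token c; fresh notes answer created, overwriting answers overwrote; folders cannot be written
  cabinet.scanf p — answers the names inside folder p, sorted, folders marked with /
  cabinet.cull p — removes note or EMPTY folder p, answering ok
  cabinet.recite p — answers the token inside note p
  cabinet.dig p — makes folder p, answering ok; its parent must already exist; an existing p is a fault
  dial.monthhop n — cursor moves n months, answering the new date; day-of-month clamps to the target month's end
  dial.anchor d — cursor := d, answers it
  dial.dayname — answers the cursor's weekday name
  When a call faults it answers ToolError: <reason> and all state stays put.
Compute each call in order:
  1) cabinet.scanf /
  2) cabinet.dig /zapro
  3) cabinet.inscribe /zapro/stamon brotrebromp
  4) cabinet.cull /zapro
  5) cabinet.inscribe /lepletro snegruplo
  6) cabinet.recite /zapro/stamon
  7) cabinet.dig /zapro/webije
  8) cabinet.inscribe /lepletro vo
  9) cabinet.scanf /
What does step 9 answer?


→ cabinet.scanf(p='/')
← [sleke/]
→ cabinet.dig(p='/zapro')
← ok
→ cabinet.inscribe(p='/zapro/stamon', c='brotrebromp')
← created
→ cabinet.cull(p='/zapro')
← ToolError: not empty
→ cabinet.inscribe(p='/lepletro', c='snegruplo')
← created
→ cabinet.recite(p='/zapro/stamon')
← brotrebromp
→ cabinet.dig(p='/zapro/webije')
← ok
→ cabinet.inscribe(p='/lepletro', c='vo')
← overwrote
→ cabinet.scanf(p='/')
← [lepletro, sleke/, zapro/]

Answer: [lepletro, sleke/, zapro/]


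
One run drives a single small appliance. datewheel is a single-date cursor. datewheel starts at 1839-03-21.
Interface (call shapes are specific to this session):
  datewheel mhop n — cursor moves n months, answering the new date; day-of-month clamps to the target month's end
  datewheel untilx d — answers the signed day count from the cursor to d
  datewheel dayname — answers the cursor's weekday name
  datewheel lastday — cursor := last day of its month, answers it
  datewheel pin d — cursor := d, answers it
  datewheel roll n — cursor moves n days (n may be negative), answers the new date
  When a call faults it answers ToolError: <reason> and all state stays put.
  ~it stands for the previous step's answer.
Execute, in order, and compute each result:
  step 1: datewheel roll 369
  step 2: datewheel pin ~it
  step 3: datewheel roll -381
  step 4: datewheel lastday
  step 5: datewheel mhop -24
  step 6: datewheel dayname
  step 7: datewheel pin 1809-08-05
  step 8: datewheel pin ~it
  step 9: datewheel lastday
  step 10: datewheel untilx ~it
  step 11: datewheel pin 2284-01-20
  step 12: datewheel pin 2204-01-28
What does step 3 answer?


Invoking datewheel roll using n→369, which returns 1840-03-24.
I try datewheel pin using d→~it, and see 1840-03-24.
Using datewheel roll using n→-381, and get 1839-03-09.
I run datewheel lastday, — result: 1839-03-31.
Calling datewheel mhop using n→-24, and see 1837-03-31.
I run datewheel dayname(), and see Friday.
I use datewheel pin using d→1809-08-05, giving 1809-08-05.
Now I run datewheel pin using d→~it, which returns 1809-08-05.
Then datewheel lastday, and see 1809-08-31.
I call datewheel untilx using d→~it, giving 0.
I use datewheel pin using d→2284-01-20, and observe 2284-01-20.
Invoking datewheel pin using d→2204-01-28, and get 2204-01-28.

Answer: 1839-03-09


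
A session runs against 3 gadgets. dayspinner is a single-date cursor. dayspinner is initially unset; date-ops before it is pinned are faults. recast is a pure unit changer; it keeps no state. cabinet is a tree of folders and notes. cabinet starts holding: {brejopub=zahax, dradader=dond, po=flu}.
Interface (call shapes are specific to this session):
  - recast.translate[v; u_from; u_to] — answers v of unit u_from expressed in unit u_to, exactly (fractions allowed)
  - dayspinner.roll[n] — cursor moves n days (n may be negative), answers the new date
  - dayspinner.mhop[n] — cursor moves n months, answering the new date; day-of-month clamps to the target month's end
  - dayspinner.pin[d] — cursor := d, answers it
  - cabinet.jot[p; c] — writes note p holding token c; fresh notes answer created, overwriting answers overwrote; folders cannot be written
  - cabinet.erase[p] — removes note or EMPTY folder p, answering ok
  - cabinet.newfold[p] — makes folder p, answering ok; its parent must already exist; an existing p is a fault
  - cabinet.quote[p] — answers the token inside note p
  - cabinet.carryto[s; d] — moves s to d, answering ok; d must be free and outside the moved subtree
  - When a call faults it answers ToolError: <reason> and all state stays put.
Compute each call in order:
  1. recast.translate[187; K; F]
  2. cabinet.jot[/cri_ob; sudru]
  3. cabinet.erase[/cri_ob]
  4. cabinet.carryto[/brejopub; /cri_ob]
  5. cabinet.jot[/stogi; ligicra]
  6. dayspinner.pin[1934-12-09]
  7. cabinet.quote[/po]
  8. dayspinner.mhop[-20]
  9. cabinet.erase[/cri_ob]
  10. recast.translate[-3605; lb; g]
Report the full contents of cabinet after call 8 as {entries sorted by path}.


;; translate(v=187, u_from=K, u_to=F) => -12307/100
;; jot(p=/cri_ob, c=sudru) => created
;; erase(p=/cri_ob) => ok
;; carryto(s=/brejopub, d=/cri_ob) => ok
;; jot(p=/stogi, c=ligicra) => created
;; pin(d=1934-12-09) => 1934-12-09
;; quote(p=/po) => flu
;; mhop(n=-20) => 1933-04-09
;; erase(p=/cri_ob) => ok
;; translate(v=-3605, u_from=lb, u_to=g) => -32704009877/20000

Answer: {cri_ob=zahax, dradader=dond, po=flu, stogi=ligicra}


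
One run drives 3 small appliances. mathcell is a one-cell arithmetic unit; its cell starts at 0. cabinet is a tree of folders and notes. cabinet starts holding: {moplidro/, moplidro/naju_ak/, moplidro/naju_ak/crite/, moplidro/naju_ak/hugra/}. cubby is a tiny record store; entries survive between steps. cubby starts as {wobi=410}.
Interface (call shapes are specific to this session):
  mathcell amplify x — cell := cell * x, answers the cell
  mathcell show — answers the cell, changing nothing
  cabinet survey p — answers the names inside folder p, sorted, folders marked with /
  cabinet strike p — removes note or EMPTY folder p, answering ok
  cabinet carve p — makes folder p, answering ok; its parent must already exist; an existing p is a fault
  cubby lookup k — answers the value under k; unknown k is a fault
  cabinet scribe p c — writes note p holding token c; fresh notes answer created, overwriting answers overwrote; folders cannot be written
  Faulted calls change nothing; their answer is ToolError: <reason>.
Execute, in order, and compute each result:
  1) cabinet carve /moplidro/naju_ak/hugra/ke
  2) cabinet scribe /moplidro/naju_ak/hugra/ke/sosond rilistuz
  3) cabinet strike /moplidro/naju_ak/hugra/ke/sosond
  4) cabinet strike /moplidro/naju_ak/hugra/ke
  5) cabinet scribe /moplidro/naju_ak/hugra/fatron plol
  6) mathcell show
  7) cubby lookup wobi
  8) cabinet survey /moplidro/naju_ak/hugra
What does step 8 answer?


Answer: [fatron]

Derivation:
Do: cabinet carve[p→/moplidro/naju_ak/hugra/ke]
See: ok
Do: cabinet scribe[p→/moplidro/naju_ak/hugra/ke/sosond; c→rilistuz]
See: created
Do: cabinet strike[p→/moplidro/naju_ak/hugra/ke/sosond]
See: ok
Do: cabinet strike[p→/moplidro/naju_ak/hugra/ke]
See: ok
Do: cabinet scribe[p→/moplidro/naju_ak/hugra/fatron; c→plol]
See: created
Do: mathcell show[]
See: 0
Do: cubby lookup[k→wobi]
See: 410
Do: cabinet survey[p→/moplidro/naju_ak/hugra]
See: [fatron]


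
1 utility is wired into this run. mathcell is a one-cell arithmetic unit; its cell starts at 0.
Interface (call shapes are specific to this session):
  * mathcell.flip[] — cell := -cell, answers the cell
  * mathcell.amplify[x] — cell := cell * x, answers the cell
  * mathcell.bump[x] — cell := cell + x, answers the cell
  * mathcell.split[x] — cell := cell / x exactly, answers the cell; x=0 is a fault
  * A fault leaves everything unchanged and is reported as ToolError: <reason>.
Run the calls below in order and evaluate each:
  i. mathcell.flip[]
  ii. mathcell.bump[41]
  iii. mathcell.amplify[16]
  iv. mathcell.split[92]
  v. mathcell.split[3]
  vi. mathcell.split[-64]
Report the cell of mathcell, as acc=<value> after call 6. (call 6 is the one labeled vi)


I use mathcell.flip(), — result: 0.
I try mathcell.bump(41), giving 41.
I invoke mathcell.amplify(16), which returns 656.
I invoke mathcell.split(92), and observe 164/23.
I invoke mathcell.split(3), and get 164/69.
I try mathcell.split(-64), and get -41/1104.

Answer: acc=-41/1104


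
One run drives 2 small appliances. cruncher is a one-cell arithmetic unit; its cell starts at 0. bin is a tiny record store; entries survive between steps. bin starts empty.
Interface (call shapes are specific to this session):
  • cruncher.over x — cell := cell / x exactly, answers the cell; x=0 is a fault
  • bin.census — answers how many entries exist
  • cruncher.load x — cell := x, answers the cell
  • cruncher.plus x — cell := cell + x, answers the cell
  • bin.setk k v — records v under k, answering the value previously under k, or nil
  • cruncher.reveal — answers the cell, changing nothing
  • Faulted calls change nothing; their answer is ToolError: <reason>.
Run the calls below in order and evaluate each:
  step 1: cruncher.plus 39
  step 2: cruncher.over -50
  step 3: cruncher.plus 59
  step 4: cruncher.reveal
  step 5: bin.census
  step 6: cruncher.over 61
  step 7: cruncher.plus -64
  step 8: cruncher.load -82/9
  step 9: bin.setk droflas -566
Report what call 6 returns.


Answer: 2911/3050

Derivation:
==> plus(x=39)
<== 39
==> over(x=-50)
<== -39/50
==> plus(x=59)
<== 2911/50
==> reveal()
<== 2911/50
==> census()
<== 0
==> over(x=61)
<== 2911/3050
==> plus(x=-64)
<== -192289/3050
==> load(x=-82/9)
<== -82/9
==> setk(k=droflas, v=-566)
<== nil


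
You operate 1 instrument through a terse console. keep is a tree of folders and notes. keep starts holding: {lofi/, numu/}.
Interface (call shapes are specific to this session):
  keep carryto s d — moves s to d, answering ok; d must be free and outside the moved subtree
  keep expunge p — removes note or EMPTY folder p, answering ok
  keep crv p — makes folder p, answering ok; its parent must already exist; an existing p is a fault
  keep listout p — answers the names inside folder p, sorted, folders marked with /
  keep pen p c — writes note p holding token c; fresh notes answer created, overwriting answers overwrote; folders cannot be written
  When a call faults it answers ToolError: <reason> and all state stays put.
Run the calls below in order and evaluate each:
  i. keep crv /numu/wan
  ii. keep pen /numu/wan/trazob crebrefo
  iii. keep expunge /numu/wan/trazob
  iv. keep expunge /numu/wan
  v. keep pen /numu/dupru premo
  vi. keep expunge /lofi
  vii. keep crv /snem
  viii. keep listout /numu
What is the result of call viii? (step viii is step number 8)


==> keep crv(p=/numu/wan)
<== ok
==> keep pen(p=/numu/wan/trazob, c=crebrefo)
<== created
==> keep expunge(p=/numu/wan/trazob)
<== ok
==> keep expunge(p=/numu/wan)
<== ok
==> keep pen(p=/numu/dupru, c=premo)
<== created
==> keep expunge(p=/lofi)
<== ok
==> keep crv(p=/snem)
<== ok
==> keep listout(p=/numu)
<== [dupru]

Answer: [dupru]


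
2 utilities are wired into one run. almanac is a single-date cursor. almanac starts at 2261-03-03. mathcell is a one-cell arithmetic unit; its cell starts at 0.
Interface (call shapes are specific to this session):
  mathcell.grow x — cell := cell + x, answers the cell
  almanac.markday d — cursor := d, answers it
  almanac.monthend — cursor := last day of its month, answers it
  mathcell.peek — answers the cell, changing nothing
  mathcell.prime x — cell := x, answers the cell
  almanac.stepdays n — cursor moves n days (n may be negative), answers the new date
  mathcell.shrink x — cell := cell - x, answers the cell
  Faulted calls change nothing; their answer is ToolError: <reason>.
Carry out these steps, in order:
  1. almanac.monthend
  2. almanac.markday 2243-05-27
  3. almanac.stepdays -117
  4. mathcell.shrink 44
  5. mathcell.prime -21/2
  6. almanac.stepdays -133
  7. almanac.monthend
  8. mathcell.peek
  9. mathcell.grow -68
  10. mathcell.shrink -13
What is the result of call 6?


Answer: 2242-09-19

Derivation:
// monthend() => 2261-03-31
// markday(d: 2243-05-27) => 2243-05-27
// stepdays(n: -117) => 2243-01-30
// shrink(x: 44) => -44
// prime(x: -21/2) => -21/2
// stepdays(n: -133) => 2242-09-19
// monthend() => 2242-09-30
// peek() => -21/2
// grow(x: -68) => -157/2
// shrink(x: -13) => -131/2


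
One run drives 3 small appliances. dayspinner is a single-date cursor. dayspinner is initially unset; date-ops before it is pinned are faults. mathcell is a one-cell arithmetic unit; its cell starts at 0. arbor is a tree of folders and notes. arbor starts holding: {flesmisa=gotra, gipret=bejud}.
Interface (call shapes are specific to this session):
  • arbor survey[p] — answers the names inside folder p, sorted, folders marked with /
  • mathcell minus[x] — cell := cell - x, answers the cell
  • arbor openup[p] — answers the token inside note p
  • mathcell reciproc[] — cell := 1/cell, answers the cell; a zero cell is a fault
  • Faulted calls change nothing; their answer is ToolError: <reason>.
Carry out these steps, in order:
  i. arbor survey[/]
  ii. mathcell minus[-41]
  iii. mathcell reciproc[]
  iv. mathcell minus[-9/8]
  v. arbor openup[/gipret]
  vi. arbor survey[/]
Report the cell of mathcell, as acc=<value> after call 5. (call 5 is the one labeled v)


[in] arbor survey p→/
  [flesmisa, gipret]
[in] mathcell minus x→-41
  41
[in] mathcell reciproc
  1/41
[in] mathcell minus x→-9/8
  377/328
[in] arbor openup p→/gipret
  bejud
[in] arbor survey p→/
  [flesmisa, gipret]

Answer: acc=377/328


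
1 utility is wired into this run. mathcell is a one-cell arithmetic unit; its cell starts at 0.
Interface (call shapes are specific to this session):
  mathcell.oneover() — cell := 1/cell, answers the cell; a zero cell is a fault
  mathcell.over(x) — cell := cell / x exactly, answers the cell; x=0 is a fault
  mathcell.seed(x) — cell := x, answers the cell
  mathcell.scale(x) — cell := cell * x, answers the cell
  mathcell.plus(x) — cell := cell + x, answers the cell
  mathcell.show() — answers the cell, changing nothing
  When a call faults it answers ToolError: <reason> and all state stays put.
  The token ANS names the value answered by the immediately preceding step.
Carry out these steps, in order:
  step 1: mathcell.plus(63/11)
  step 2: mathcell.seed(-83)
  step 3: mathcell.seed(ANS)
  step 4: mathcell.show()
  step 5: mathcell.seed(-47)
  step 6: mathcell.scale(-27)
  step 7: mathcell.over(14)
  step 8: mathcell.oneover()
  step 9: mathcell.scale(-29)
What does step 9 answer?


Answer: -406/1269

Derivation:
~$ plus x→63/11
= 63/11
~$ seed x→-83
= -83
~$ seed x→ANS
= -83
~$ show
= -83
~$ seed x→-47
= -47
~$ scale x→-27
= 1269
~$ over x→14
= 1269/14
~$ oneover
= 14/1269
~$ scale x→-29
= -406/1269


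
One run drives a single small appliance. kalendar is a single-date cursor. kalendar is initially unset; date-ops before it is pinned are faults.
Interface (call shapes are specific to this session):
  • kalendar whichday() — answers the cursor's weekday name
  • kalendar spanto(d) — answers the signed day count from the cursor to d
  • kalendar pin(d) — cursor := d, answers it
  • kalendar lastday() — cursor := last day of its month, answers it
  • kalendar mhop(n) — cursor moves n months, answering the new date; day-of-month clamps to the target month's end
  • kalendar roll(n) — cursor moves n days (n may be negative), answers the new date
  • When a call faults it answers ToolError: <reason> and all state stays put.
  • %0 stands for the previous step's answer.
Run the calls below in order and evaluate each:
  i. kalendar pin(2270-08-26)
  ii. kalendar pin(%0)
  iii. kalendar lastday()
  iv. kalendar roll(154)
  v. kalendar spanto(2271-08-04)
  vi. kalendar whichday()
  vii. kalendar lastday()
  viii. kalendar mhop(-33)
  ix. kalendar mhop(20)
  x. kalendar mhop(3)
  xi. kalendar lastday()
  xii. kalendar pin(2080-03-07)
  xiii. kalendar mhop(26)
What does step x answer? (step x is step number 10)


·→ kalendar pin(d→2270-08-26)
·← 2270-08-26
·→ kalendar pin(d→%0)
·← 2270-08-26
·→ kalendar lastday()
·← 2270-08-31
·→ kalendar roll(n→154)
·← 2271-02-01
·→ kalendar spanto(d→2271-08-04)
·← 184
·→ kalendar whichday()
·← Wednesday
·→ kalendar lastday()
·← 2271-02-28
·→ kalendar mhop(n→-33)
·← 2268-05-28
·→ kalendar mhop(n→20)
·← 2270-01-28
·→ kalendar mhop(n→3)
·← 2270-04-28
·→ kalendar lastday()
·← 2270-04-30
·→ kalendar pin(d→2080-03-07)
·← 2080-03-07
·→ kalendar mhop(n→26)
·← 2082-05-07

Answer: 2270-04-28


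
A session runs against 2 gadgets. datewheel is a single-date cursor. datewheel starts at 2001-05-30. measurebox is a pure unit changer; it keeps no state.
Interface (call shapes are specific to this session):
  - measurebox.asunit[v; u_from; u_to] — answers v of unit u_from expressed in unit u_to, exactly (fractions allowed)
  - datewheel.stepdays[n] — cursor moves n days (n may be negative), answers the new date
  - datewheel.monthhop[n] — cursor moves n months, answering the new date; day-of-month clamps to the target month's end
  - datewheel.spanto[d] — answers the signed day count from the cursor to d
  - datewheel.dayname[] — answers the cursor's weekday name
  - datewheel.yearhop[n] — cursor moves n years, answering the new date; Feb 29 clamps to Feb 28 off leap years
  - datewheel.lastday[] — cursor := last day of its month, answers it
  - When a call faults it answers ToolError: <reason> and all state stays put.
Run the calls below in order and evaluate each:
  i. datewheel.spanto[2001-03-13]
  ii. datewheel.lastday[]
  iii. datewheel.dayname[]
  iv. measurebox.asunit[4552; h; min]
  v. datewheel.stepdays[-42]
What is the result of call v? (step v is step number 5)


CALL datewheel.spanto[d='2001-03-13']
RET  -78
CALL datewheel.lastday[]
RET  2001-05-31
CALL datewheel.dayname[]
RET  Thursday
CALL measurebox.asunit[v='4552'; u_from='h'; u_to='min']
RET  273120
CALL datewheel.stepdays[n='-42']
RET  2001-04-19

Answer: 2001-04-19


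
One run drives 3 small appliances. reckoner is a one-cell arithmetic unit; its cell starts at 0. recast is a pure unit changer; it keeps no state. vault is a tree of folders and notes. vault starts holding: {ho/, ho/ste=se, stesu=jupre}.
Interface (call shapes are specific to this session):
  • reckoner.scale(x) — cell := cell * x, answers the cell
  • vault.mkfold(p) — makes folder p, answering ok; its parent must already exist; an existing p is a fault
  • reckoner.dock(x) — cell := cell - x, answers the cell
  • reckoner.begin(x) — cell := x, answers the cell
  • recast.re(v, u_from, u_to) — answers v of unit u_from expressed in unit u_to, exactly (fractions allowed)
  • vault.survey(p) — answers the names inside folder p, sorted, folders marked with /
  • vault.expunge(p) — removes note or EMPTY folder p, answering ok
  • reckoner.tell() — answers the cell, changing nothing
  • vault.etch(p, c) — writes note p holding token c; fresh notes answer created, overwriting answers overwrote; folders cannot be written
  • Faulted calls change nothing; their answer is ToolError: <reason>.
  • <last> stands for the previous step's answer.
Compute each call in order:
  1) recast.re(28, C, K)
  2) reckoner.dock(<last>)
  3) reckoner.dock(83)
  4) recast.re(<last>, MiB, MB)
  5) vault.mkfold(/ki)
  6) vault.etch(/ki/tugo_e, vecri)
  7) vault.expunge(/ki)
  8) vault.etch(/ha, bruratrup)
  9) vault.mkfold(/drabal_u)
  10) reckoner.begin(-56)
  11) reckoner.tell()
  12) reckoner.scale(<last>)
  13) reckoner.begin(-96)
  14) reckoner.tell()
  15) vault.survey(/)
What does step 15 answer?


Answer: [drabal_u/, ha, ho/, ki/, stesu]

Derivation:
~$ recast.re v→28 u_from→C u_to→K
= 6023/20
~$ reckoner.dock x→<last>
= -6023/20
~$ reckoner.dock x→83
= -7683/20
~$ recast.re v→<last> u_from→MiB u_to→MB
= -31469568/78125
~$ vault.mkfold p→/ki
= ok
~$ vault.etch p→/ki/tugo_e c→vecri
= created
~$ vault.expunge p→/ki
= ToolError: not empty
~$ vault.etch p→/ha c→bruratrup
= created
~$ vault.mkfold p→/drabal_u
= ok
~$ reckoner.begin x→-56
= -56
~$ reckoner.tell
= -56
~$ reckoner.scale x→<last>
= 3136
~$ reckoner.begin x→-96
= -96
~$ reckoner.tell
= -96
~$ vault.survey p→/
= [drabal_u/, ha, ho/, ki/, stesu]


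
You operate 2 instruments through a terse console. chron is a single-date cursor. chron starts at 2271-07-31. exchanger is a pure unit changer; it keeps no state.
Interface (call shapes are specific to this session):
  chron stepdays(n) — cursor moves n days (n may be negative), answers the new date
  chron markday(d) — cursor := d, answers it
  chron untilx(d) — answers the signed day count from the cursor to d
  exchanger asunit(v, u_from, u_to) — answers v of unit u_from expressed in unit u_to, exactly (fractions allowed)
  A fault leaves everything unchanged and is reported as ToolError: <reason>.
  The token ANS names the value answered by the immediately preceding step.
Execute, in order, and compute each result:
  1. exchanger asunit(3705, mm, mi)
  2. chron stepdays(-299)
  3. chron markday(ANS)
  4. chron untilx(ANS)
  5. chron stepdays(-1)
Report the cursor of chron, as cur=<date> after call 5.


Using exchanger asunit using v='3705', u_from='mm', u_to='mi': 1235/536448.
I try chron stepdays using n='-299': 2270-10-05.
Calling chron markday using d='ANS', and see 2270-10-05.
Next I call chron untilx using d='ANS', and observe 0.
I run chron stepdays using n='-1', — result: 2270-10-04.

Answer: cur=2270-10-04


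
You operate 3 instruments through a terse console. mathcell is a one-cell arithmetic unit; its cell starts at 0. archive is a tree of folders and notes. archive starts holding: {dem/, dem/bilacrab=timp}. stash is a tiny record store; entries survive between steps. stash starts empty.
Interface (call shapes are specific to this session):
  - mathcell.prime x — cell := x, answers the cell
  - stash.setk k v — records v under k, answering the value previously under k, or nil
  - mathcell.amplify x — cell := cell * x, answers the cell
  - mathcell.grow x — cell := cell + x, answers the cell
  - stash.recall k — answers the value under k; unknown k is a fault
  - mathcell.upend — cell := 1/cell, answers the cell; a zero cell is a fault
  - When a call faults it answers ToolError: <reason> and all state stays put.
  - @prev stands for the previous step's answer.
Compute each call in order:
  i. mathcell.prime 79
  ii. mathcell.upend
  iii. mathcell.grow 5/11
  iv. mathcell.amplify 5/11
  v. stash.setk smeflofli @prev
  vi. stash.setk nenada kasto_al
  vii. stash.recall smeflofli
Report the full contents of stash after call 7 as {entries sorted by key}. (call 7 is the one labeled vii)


I run mathcell.prime with x: 79, — result: 79.
Next I call mathcell.upend, which returns 1/79.
I invoke mathcell.grow with x: 5/11, and see 406/869.
I run mathcell.amplify with x: 5/11, and get 2030/9559.
Then stash.setk with k: smeflofli, v: @prev, which returns nil.
Then stash.setk with k: nenada, v: kasto_al, and get nil.
Using stash.recall with k: smeflofli, giving 2030/9559.

Answer: {nenada=kasto_al, smeflofli=2030/9559}


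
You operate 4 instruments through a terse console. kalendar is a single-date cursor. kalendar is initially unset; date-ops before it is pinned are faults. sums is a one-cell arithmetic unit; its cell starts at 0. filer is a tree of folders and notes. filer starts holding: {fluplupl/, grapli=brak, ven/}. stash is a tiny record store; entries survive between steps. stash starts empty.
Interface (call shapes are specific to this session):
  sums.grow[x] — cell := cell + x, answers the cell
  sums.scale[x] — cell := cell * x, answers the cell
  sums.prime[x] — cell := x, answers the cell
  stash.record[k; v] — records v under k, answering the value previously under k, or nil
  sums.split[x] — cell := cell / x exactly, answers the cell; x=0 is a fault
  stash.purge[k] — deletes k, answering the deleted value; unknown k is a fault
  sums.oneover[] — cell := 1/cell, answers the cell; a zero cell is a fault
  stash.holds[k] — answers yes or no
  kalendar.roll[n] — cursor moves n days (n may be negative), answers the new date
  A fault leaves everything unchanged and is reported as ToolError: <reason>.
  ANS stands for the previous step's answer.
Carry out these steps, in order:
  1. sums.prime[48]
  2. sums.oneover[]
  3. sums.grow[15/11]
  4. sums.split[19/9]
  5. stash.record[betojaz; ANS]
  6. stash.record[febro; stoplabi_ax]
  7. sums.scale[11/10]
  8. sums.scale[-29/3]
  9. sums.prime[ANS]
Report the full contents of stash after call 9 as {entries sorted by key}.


CALL sums.prime[x=48]
RET  48
CALL sums.oneover[]
RET  1/48
CALL sums.grow[x=15/11]
RET  731/528
CALL sums.split[x=19/9]
RET  2193/3344
CALL stash.record[k=betojaz; v=ANS]
RET  nil
CALL stash.record[k=febro; v=stoplabi_ax]
RET  nil
CALL sums.scale[x=11/10]
RET  2193/3040
CALL sums.scale[x=-29/3]
RET  -21199/3040
CALL sums.prime[x=ANS]
RET  -21199/3040

Answer: {betojaz=2193/3344, febro=stoplabi_ax}


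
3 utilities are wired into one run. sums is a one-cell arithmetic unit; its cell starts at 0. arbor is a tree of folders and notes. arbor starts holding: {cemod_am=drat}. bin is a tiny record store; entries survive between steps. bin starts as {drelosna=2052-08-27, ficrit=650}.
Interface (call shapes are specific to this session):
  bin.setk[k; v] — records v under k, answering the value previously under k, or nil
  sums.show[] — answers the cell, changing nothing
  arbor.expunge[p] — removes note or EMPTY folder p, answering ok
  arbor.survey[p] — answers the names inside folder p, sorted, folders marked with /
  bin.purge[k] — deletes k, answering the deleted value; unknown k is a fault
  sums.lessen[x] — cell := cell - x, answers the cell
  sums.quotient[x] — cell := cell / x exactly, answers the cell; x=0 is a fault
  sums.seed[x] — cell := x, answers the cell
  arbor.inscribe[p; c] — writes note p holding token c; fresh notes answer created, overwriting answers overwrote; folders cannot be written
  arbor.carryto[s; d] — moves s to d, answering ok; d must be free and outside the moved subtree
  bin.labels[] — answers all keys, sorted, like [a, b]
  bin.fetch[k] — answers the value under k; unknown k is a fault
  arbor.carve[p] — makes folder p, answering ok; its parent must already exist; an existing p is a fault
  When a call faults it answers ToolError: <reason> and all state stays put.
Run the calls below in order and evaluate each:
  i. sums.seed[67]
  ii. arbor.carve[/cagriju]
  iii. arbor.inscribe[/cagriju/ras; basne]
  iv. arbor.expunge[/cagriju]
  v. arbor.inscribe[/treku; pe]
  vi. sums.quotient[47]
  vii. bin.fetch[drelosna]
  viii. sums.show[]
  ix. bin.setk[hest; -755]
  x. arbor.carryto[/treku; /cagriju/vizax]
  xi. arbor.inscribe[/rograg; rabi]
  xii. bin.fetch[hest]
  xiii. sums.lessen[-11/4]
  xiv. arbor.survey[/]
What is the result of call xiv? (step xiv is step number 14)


Answer: [cagriju/, cemod_am, rograg]

Derivation:
Invoking sums.seed with x=67, giving 67.
I call arbor.carve with p=/cagriju, yielding ok.
Next I call arbor.inscribe with p=/cagriju/ras, c=basne, yielding created.
I call arbor.expunge with p=/cagriju, and see ToolError: not empty.
I invoke arbor.inscribe with p=/treku, c=pe, and observe created.
Then sums.quotient with x=47, and see 67/47.
I try bin.fetch with k=drelosna, which returns 2052-08-27.
Next I call sums.show, and get 67/47.
Calling bin.setk with k=hest, v=-755, → nil.
Next I call arbor.carryto with s=/treku, d=/cagriju/vizax, → ok.
Then arbor.inscribe with p=/rograg, c=rabi, giving created.
I run bin.fetch with k=hest, — result: -755.
Calling sums.lessen with x=-11/4, → 785/188.
I call arbor.survey with p=/, → [cagriju/, cemod_am, rograg].


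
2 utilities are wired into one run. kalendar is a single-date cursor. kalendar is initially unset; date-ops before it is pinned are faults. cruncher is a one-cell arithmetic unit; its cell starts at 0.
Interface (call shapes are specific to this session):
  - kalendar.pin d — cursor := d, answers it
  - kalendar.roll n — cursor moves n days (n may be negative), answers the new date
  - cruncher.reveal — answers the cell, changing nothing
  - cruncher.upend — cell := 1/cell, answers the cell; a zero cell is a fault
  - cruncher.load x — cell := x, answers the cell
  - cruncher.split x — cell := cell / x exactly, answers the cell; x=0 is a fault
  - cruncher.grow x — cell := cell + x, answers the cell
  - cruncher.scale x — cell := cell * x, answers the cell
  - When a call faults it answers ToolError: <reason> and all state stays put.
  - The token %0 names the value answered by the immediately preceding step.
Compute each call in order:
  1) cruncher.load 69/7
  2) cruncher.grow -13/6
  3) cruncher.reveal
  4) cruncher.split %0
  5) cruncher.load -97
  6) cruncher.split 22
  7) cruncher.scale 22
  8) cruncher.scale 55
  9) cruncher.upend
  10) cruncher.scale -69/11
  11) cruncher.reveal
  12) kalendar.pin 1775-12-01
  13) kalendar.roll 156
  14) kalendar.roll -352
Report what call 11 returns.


Answer: 69/58685

Derivation:
// cruncher.load(x='69/7') => 69/7
// cruncher.grow(x='-13/6') => 323/42
// cruncher.reveal() => 323/42
// cruncher.split(x='%0') => 1
// cruncher.load(x='-97') => -97
// cruncher.split(x='22') => -97/22
// cruncher.scale(x='22') => -97
// cruncher.scale(x='55') => -5335
// cruncher.upend() => -1/5335
// cruncher.scale(x='-69/11') => 69/58685
// cruncher.reveal() => 69/58685
// kalendar.pin(d='1775-12-01') => 1775-12-01
// kalendar.roll(n='156') => 1776-05-05
// kalendar.roll(n='-352') => 1775-05-19


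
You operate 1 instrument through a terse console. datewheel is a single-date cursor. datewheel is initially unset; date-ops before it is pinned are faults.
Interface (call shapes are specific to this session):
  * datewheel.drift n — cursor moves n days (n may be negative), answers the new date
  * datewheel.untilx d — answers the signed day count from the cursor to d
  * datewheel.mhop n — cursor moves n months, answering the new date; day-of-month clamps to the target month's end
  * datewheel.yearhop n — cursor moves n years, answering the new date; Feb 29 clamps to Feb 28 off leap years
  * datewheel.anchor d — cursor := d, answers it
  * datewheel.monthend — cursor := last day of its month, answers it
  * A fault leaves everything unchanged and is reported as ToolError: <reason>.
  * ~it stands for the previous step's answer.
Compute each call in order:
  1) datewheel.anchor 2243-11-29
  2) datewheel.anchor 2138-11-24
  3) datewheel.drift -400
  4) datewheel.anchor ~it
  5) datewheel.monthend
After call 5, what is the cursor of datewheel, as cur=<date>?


;; 1. datewheel.anchor(d='2243-11-29') ~> 2243-11-29
;; 2. datewheel.anchor(d='2138-11-24') ~> 2138-11-24
;; 3. datewheel.drift(n='-400') ~> 2137-10-20
;; 4. datewheel.anchor(d='~it') ~> 2137-10-20
;; 5. datewheel.monthend() ~> 2137-10-31

Answer: cur=2137-10-31


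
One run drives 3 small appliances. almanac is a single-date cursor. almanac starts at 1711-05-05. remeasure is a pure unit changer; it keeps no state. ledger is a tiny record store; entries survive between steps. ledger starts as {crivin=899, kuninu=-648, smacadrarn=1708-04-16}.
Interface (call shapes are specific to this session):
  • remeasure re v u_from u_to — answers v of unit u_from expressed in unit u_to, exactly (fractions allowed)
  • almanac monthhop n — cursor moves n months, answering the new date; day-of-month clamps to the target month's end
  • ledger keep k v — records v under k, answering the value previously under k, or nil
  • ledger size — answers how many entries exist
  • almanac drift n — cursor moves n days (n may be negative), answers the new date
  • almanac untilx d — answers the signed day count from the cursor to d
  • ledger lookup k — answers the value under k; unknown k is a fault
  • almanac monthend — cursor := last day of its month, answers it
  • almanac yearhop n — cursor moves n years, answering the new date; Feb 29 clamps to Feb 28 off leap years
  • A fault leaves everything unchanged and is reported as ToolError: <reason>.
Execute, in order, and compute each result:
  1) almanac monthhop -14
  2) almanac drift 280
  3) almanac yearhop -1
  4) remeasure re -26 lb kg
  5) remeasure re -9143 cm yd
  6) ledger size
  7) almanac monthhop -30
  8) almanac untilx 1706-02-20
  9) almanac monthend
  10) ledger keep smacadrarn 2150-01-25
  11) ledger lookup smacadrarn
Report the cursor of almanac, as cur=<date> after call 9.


>> almanac monthhop(-14)
<< 1710-03-05
>> almanac drift(280)
<< 1710-12-10
>> almanac yearhop(-1)
<< 1709-12-10
>> remeasure re(-26, lb, kg)
<< -589670081/50000000
>> remeasure re(-9143, cm, yd)
<< -228575/2286
>> ledger size()
<< 3
>> almanac monthhop(-30)
<< 1707-06-10
>> almanac untilx(1706-02-20)
<< -475
>> almanac monthend()
<< 1707-06-30
>> ledger keep(smacadrarn, 2150-01-25)
<< 1708-04-16
>> ledger lookup(smacadrarn)
<< 2150-01-25

Answer: cur=1707-06-30


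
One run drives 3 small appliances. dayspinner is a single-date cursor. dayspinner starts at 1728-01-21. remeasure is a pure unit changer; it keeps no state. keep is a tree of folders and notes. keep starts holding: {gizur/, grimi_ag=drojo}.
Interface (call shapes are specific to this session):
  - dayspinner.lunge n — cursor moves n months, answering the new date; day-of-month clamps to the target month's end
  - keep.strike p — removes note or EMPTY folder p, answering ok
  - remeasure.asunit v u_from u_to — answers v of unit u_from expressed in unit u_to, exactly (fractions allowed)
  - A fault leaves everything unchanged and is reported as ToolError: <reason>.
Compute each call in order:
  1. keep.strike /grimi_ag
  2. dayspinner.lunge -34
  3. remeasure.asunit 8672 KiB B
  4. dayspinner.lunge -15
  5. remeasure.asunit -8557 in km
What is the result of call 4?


Answer: 1723-12-21

Derivation:
-- 1. keep.strike(/grimi_ag) : ok
-- 2. dayspinner.lunge(-34) : 1725-03-21
-- 3. remeasure.asunit(8672, KiB, B) : 8880128
-- 4. dayspinner.lunge(-15) : 1723-12-21
-- 5. remeasure.asunit(-8557, in, km) : -1086739/5000000


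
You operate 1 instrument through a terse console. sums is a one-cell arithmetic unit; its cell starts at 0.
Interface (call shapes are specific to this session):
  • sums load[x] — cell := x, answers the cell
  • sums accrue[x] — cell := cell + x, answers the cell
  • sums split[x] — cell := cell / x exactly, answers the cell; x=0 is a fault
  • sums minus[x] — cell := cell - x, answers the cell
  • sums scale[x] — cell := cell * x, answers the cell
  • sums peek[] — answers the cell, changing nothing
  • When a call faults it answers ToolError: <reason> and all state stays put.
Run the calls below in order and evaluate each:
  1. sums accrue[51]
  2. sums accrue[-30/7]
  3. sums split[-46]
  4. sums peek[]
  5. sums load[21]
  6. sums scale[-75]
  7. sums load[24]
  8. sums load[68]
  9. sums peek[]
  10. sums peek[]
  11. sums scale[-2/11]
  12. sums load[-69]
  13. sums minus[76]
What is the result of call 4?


Answer: -327/322

Derivation:
I call sums accrue(x: 51), — result: 51.
Calling sums accrue(x: -30/7), — result: 327/7.
Invoking sums split(x: -46), and see -327/322.
I run sums peek, and get -327/322.
I use sums load(x: 21): 21.
Invoking sums scale(x: -75), and observe -1575.
I use sums load(x: 24): 24.
I run sums load(x: 68), yielding 68.
Using sums peek(), yielding 68.
Calling sums peek(): 68.
Now I run sums scale(x: -2/11), giving -136/11.
I call sums load(x: -69): -69.
Then sums minus(x: 76), and observe -145.


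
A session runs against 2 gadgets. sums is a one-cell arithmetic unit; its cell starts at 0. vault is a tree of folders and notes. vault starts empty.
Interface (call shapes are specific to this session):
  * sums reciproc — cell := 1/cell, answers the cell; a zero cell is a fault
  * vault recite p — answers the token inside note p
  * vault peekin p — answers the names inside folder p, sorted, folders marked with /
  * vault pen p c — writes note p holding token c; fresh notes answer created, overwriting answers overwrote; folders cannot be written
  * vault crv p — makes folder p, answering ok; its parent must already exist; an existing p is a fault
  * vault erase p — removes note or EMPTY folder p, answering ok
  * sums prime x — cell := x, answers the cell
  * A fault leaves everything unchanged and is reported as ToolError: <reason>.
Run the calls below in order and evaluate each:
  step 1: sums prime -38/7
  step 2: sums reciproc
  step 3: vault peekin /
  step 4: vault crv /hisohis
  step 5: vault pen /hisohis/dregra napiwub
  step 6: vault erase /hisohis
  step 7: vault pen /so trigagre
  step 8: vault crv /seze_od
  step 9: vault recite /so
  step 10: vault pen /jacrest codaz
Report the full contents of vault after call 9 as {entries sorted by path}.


Answer: {hisohis/, hisohis/dregra=napiwub, seze_od/, so=trigagre}

Derivation:
# 1. sums prime(x→-38/7) : -38/7
# 2. sums reciproc() : -7/38
# 3. vault peekin(p→/) : []
# 4. vault crv(p→/hisohis) : ok
# 5. vault pen(p→/hisohis/dregra, c→napiwub) : created
# 6. vault erase(p→/hisohis) : ToolError: not empty
# 7. vault pen(p→/so, c→trigagre) : created
# 8. vault crv(p→/seze_od) : ok
# 9. vault recite(p→/so) : trigagre
# 10. vault pen(p→/jacrest, c→codaz) : created


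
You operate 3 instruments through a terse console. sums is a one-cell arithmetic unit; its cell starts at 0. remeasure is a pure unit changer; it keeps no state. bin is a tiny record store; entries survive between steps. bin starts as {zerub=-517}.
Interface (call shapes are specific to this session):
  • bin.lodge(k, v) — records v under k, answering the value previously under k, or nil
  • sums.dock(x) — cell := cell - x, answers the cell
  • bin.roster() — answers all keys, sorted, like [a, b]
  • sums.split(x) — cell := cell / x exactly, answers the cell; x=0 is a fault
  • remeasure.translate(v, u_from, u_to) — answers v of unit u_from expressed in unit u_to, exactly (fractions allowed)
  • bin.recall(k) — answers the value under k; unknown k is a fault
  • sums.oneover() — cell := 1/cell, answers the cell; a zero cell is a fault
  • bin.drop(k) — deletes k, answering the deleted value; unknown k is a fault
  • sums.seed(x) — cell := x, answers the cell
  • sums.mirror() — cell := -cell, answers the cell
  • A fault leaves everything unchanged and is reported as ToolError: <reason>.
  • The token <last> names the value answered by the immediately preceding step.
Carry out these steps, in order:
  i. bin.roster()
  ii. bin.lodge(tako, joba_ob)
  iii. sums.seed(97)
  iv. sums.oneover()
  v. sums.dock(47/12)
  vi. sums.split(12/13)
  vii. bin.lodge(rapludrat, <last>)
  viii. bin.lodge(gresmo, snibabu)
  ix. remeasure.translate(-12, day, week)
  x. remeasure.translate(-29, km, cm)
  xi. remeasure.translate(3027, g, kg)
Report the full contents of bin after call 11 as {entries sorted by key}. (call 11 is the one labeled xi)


Answer: {gresmo=snibabu, rapludrat=-59111/13968, tako=joba_ob, zerub=-517}

Derivation:
Calling roster, — result: [zerub].
Using lodge passing tako, joba_ob, → nil.
I call seed passing 97, → 97.
Using oneover(), and observe 1/97.
Then dock passing 47/12: -4547/1164.
Invoking split passing 12/13, → -59111/13968.
I try lodge passing rapludrat, <last>, → nil.
I invoke lodge passing gresmo, snibabu, → nil.
I try translate passing -12, day, week, and observe -12/7.
I call translate passing -29, km, cm, and get -2900000.
I call translate passing 3027, g, kg, and get 3027/1000.
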